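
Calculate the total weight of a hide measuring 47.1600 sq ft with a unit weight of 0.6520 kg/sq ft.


Formula: Weight = area * weight_per_sqft
Substituting: Weight = 47.1600 * 0.6520
Result: 30.7483 kg


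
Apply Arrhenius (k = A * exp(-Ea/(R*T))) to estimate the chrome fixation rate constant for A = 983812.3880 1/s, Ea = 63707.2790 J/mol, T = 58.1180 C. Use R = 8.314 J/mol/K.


T_K = T_C + 273.15 = 58.1180 + 273.15 = 331.2680 K
exponent = -Ea / (R * T_K) = -63707.2790 / (8.314 * 331.2680) = -23.1313
k = A * exp(exponent) = 983812.3880 * exp(-23.1313) = 8.8538e-05 1/s


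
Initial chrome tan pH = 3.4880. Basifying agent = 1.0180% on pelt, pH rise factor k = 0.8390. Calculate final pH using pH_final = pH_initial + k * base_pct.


Formula: pH_final = pH_initial + k * base_pct
Substituting: pH_final = 3.4880 + 0.8390 * 1.0180
Result: 4.3421


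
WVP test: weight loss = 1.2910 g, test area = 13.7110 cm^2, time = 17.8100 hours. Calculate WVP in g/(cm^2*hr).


Formula: WVP = loss / (area * time)
Substituting: WVP = 1.2910 / (13.7110 * 17.8100)
Result: 0.0052868 g/(cm^2*hr)


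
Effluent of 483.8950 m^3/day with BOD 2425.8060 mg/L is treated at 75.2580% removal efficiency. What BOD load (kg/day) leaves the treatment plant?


Load_in = volume * conc / 1000 = 483.8950 * 2425.8060 / 1000 = 1173.8354 kg/day
Removed = Load_in * eff / 100 = 1173.8354 * 75.2580 / 100 = 883.4050 kg/day
Load_out = Load_in - Removed = 1173.8354 - 883.4050 = 290.4304 kg/day


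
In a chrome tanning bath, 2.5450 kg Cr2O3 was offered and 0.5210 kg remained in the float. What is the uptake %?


Formula: Uptake = (offered - residual) / offered * 100
Substituting: Uptake = (2.5450 - 0.5210) / 2.5450 * 100
Result: 79.5285 %


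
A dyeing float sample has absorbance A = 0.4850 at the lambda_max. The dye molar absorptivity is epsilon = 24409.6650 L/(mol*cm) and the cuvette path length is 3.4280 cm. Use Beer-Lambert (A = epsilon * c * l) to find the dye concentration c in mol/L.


Formula: c = A / (epsilon * l)
Substituting: c = 0.4850 / (24409.6650 * 3.4280)
Result: 5.7961e-06 mol/L


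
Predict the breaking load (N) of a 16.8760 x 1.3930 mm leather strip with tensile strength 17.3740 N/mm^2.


Formula: F = TS * w * t
Substituting: F = 17.3740 * 16.8760 * 1.3930
Result: 408.4326 N


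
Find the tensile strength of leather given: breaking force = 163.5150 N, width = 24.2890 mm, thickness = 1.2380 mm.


Formula: TS = force / (width * thickness)
Substituting: TS = 163.5150 / (24.2890 * 1.2380)
Result: 5.4379 N/mm^2


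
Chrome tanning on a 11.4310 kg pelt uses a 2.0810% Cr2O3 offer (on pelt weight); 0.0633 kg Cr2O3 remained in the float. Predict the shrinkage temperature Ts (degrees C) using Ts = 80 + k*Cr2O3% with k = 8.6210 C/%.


Offered = pelt * offer_pct / 100 = 11.4310 * 2.0810 / 100 = 0.2379 kg
Uptake = offered - residual = 0.2379 - 0.0633 = 0.1746 kg
Cr2O3% on pelt = uptake / pelt * 100 = 0.1746 / 11.4310 * 100 = 1.5272 %
Ts = 80 + k * Cr2O3% = 80 + 8.6210 * 1.5272 = 93.1664 C


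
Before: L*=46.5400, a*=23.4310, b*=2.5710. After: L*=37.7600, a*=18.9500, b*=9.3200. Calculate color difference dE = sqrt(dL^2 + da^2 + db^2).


dL = -8.7800, da = -4.4810, db = 6.7490
dE = sqrt((-8.7800)^2 + (-4.4810)^2 + 6.7490^2) = 11.9464


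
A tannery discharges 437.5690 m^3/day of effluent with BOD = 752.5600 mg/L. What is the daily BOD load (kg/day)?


Formula: BOD_load = volume * conc / 1000
Substituting: BOD_load = 437.5690 * 752.5600 / 1000
Result: 329.2969 kg/day


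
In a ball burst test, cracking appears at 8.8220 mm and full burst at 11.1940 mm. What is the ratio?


Formula: Ratio = crack / burst
Substituting: Ratio = 8.8220 / 11.1940
Result: 0.7881


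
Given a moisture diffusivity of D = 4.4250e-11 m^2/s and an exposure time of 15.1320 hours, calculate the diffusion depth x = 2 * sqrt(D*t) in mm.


t = 15.1320 hr * 3600 = 54475.2000 s
D * t = 4.4250e-11 * 54475.2000 = 2.4105e-06
x = 2 * sqrt(D*t) = 2 * sqrt(2.4105e-06) = 0.00310517 m = 3.1052 mm


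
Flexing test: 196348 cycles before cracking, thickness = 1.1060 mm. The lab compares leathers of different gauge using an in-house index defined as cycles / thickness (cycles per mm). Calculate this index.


Formula: Index = cycles / thickness
Substituting: Index = 196348 / 1.1060
Result: 177529.8373 cycles/mm


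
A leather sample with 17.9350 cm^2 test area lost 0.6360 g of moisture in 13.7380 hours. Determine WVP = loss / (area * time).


Formula: WVP = loss / (area * time)
Substituting: WVP = 0.6360 / (17.9350 * 13.7380)
Result: 0.00258126 g/(cm^2*hr)


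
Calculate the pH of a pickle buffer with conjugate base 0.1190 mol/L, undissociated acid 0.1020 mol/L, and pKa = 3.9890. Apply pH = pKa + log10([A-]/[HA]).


ratio = [A-] / [HA] = 0.1190 / 0.1020 = 1.1667
log10(ratio) = 0.0669468
pH = pKa + log10(ratio) = 3.9890 + 0.0669468 = 4.0559


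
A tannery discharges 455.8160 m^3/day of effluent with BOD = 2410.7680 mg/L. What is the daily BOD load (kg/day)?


Formula: BOD_load = volume * conc / 1000
Substituting: BOD_load = 455.8160 * 2410.7680 / 1000
Result: 1098.8666 kg/day


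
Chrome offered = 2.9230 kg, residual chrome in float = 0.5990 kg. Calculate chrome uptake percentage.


Formula: Uptake = (offered - residual) / offered * 100
Substituting: Uptake = (2.9230 - 0.5990) / 2.9230 * 100
Result: 79.5074 %


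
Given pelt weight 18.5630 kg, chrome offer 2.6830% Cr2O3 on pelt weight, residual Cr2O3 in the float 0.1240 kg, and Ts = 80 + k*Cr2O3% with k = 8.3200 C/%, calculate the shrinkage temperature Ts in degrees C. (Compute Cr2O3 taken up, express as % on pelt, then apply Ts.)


Offered = pelt * offer_pct / 100 = 18.5630 * 2.6830 / 100 = 0.4980 kg
Uptake = offered - residual = 0.4980 - 0.1240 = 0.3740 kg
Cr2O3% on pelt = uptake / pelt * 100 = 0.3740 / 18.5630 * 100 = 2.0150 %
Ts = 80 + k * Cr2O3% = 80 + 8.3200 * 2.0150 = 96.7648 C


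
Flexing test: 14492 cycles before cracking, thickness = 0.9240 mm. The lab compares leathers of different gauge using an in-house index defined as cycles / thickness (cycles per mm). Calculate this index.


Formula: Index = cycles / thickness
Substituting: Index = 14492 / 0.9240
Result: 15683.9827 cycles/mm


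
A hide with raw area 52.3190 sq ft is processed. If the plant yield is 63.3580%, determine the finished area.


Formula: finished = raw * yield / 100
Substituting: finished = 52.3190 * 63.3580 / 100
Result: 33.1483 sq ft


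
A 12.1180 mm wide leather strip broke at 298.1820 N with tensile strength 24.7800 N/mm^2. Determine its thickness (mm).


Formula: t = F / (TS * w)
Substituting: t = 298.1820 / (24.7800 * 12.1180)
Result: 0.9930 mm


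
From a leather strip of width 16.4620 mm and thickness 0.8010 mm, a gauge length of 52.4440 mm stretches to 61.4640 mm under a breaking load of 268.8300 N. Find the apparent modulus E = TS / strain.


TS = F / (w * t) = 268.8300 / (16.4620 * 0.8010) = 20.3874 N/mm^2
strain = (Lf - L0) / L0 = (61.4640 - 52.4440) / 52.4440 = 0.1720
E = TS / strain = 20.3874 / 0.1720 = 118.5364 N/mm^2


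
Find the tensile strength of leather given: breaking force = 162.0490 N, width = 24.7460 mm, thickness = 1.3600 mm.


Formula: TS = force / (width * thickness)
Substituting: TS = 162.0490 / (24.7460 * 1.3600)
Result: 4.8151 N/mm^2


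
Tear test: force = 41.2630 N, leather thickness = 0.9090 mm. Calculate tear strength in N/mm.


Formula: Tear strength = force / thickness
Substituting: Tear strength = 41.2630 / 0.9090
Result: 45.3938 N/mm


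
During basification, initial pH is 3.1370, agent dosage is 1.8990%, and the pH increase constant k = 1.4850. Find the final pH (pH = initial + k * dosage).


Formula: pH_final = pH_initial + k * base_pct
Substituting: pH_final = 3.1370 + 1.4850 * 1.8990
Result: 5.9570


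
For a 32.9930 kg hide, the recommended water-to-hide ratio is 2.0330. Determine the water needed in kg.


Formula: Water = hide_weight * ratio
Substituting: Water = 32.9930 * 2.0330
Result: 67.0748 kg


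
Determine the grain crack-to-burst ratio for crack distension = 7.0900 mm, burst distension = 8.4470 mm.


Formula: Ratio = crack / burst
Substituting: Ratio = 7.0900 / 8.4470
Result: 0.8394


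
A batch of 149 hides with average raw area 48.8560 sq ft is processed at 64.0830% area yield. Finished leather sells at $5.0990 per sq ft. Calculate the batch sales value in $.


Raw_total = N * avg_area = 149 * 48.8560 = 7279.5440 sq ft
Finished = Raw_total * yield / 100 = 7279.5440 * 64.0830 / 100 = 4664.9502 sq ft
Value = Finished * price = 4664.9502 * 5.0990 = 23786.5810 $


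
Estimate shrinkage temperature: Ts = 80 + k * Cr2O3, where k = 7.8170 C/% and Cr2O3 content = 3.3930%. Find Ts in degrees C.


Formula: Ts = 80 + k * Cr2O3
Substituting: Ts = 80 + 7.8170 * 3.3930
Result: 106.5231 C


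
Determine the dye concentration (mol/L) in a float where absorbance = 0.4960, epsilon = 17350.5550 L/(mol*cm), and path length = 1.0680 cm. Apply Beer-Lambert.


Formula: c = A / (epsilon * l)
Substituting: c = 0.4960 / (17350.5550 * 1.0680)
Result: 2.6767e-05 mol/L


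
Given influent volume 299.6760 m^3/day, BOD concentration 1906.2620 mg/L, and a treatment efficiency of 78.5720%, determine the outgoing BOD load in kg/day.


Load_in = volume * conc / 1000 = 299.6760 * 1906.2620 / 1000 = 571.2610 kg/day
Removed = Load_in * eff / 100 = 571.2610 * 78.5720 / 100 = 448.8512 kg/day
Load_out = Load_in - Removed = 571.2610 - 448.8512 = 122.4098 kg/day


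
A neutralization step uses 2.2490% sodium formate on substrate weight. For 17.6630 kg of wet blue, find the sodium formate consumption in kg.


Formula: Neutralizer = substrate * pct / 100
Substituting: Neutralizer = 17.6630 * 2.2490 / 100
Result: 0.3972 kg


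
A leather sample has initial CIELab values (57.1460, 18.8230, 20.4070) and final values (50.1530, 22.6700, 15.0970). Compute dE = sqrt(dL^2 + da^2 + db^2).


dL = -6.9930, da = 3.8470, db = -5.3100
dE = sqrt((-6.9930)^2 + 3.8470^2 + (-5.3100)^2) = 9.5863


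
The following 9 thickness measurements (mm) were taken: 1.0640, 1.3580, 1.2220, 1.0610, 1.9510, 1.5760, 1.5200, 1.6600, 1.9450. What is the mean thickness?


Formula: Average = sum / n
Substituting: Average = 13.3570 / 9
Result: 1.4841 mm


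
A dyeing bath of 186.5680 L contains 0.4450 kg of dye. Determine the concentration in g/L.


Formula: Conc = dye_mass(kg) / volume(L) * 1000
Substituting: Conc = 0.4450 / 186.5680 * 1000
Result: 2.3852 g/L


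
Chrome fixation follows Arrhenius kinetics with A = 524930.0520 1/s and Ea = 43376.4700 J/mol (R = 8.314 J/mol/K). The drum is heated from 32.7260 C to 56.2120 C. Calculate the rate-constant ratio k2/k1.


T1 = 32.7260 + 273.15 = 305.8760 K; T2 = 56.2120 + 273.15 = 329.3620 K
k1 = A * exp(-Ea/(R*T1)) = 524930.0520 * exp(-43376.4700/(8.314*305.8760)) = 0.0205308 1/s
k2 = A * exp(-Ea/(R*T2)) = 524930.0520 * exp(-43376.4700/(8.314*329.3620)) = 0.0692837 1/s
k2/k1 = 0.0692837 / 0.0205308 = 3.3746


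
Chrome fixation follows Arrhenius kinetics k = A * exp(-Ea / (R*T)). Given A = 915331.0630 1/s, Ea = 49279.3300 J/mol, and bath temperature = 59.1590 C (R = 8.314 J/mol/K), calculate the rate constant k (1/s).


T_K = T_C + 273.15 = 59.1590 + 273.15 = 332.3090 K
exponent = -Ea / (R * T_K) = -49279.3300 / (8.314 * 332.3090) = -17.8366
k = A * exp(exponent) = 915331.0630 * exp(-17.8366) = 0.0164146 1/s


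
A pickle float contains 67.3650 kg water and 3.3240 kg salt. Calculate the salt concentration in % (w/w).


Formula: Conc = salt / (water + salt) * 100
Substituting: Conc = 3.3240 / (67.3650 + 3.3240) * 100
Result: 4.7023 %


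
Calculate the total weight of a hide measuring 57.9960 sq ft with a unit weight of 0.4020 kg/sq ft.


Formula: Weight = area * weight_per_sqft
Substituting: Weight = 57.9960 * 0.4020
Result: 23.3144 kg


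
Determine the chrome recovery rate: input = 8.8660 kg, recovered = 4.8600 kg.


Formula: Recovery = recovered / input * 100
Substituting: Recovery = 4.8600 / 8.8660 * 100
Result: 54.8162 %


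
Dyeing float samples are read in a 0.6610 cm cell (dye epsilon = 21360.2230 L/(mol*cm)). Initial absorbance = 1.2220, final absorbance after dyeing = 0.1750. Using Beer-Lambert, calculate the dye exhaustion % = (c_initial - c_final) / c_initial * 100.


c_initial = A_i / (epsilon * l) = 1.2220 / (21360.2230 * 0.6610) = 8.6549e-05 mol/L
c_final = A_f / (epsilon * l) = 0.1750 / (21360.2230 * 0.6610) = 1.2395e-05 mol/L
Exhaustion = (c_initial - c_final) / c_initial * 100 = (8.6549e-05 - 1.2395e-05) / 8.6549e-05 * 100 = 85.6792 %


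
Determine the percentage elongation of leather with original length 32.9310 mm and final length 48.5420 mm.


Formula: Elongation = (Lf - L0) / L0 * 100
Substituting: Elongation = (48.5420 - 32.9310) / 32.9310 * 100
Result: 47.4052 %


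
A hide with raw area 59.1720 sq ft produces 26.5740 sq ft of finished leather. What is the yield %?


Formula: Yield = finished / raw * 100
Substituting: Yield = 26.5740 / 59.1720 * 100
Result: 44.9098 %


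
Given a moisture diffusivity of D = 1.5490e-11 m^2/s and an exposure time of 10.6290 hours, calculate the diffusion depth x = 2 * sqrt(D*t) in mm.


t = 10.6290 hr * 3600 = 38264.4000 s
D * t = 1.5490e-11 * 38264.4000 = 5.9272e-07
x = 2 * sqrt(D*t) = 2 * sqrt(5.9272e-07) = 0.00153976 m = 1.5398 mm


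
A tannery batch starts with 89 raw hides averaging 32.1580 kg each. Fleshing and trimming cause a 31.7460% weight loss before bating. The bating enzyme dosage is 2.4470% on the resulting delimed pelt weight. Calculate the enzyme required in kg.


Total_raw = N * avg_wt = 89 * 32.1580 = 2862.0620 kg
Substrate = Total_raw * (1 - loss/100) = 2862.0620 * (1 - 31.7460/100) = 1953.4718 kg
Enzyme = Substrate * pct / 100 = 1953.4718 * 2.4470 / 100 = 47.8015 kg


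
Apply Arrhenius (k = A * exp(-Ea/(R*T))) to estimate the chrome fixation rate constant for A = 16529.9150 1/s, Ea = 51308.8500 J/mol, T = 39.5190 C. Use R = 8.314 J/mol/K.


T_K = T_C + 273.15 = 39.5190 + 273.15 = 312.6690 K
exponent = -Ea / (R * T_K) = -51308.8500 / (8.314 * 312.6690) = -19.7377
k = A * exp(exponent) = 16529.9150 * exp(-19.7377) = 4.4287e-05 1/s


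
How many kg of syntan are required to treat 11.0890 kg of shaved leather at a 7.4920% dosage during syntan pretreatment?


Formula: Syntan = substrate * pct / 100
Substituting: Syntan = 11.0890 * 7.4920 / 100
Result: 0.8308 kg


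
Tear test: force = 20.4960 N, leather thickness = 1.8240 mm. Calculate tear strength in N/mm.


Formula: Tear strength = force / thickness
Substituting: Tear strength = 20.4960 / 1.8240
Result: 11.2368 N/mm


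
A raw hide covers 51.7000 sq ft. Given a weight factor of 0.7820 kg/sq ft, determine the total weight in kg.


Formula: Weight = area * weight_per_sqft
Substituting: Weight = 51.7000 * 0.7820
Result: 40.4294 kg


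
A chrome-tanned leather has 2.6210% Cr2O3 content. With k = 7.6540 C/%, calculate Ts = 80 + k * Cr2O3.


Formula: Ts = 80 + k * Cr2O3
Substituting: Ts = 80 + 7.6540 * 2.6210
Result: 100.0611 C


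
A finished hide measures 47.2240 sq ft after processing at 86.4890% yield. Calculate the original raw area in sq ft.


Formula: raw = finished * 100 / yield
Substituting: raw = 47.2240 * 100 / 86.4890
Result: 54.6012 sq ft


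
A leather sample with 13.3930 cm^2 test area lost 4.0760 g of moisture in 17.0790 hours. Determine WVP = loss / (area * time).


Formula: WVP = loss / (area * time)
Substituting: WVP = 4.0760 / (13.3930 * 17.0790)
Result: 0.0178194 g/(cm^2*hr)


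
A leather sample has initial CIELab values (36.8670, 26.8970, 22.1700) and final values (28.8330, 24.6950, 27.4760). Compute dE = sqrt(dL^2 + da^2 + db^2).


dL = -8.0340, da = -2.2020, db = 5.3060
dE = sqrt((-8.0340)^2 + (-2.2020)^2 + 5.3060^2) = 9.8766


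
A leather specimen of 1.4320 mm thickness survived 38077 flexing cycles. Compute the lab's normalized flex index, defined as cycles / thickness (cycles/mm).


Formula: Index = cycles / thickness
Substituting: Index = 38077 / 1.4320
Result: 26590.0838 cycles/mm


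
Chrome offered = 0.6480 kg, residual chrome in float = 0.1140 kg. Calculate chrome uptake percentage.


Formula: Uptake = (offered - residual) / offered * 100
Substituting: Uptake = (0.6480 - 0.1140) / 0.6480 * 100
Result: 82.4074 %


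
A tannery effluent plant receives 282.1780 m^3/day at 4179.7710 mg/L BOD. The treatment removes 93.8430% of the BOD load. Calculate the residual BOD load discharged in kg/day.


Load_in = volume * conc / 1000 = 282.1780 * 4179.7710 / 1000 = 1179.4394 kg/day
Removed = Load_in * eff / 100 = 1179.4394 * 93.8430 / 100 = 1106.8213 kg/day
Load_out = Load_in - Removed = 1179.4394 - 1106.8213 = 72.6181 kg/day


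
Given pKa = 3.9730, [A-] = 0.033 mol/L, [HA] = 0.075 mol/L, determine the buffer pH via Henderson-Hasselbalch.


ratio = [A-] / [HA] = 0.033 / 0.075 = 0.4400
log10(ratio) = -0.3565
pH = pKa + log10(ratio) = 3.9730 - 0.3565 = 3.6165


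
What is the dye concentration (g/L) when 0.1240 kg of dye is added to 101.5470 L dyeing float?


Formula: Conc = dye_mass(kg) / volume(L) * 1000
Substituting: Conc = 0.1240 / 101.5470 * 1000
Result: 1.2211 g/L


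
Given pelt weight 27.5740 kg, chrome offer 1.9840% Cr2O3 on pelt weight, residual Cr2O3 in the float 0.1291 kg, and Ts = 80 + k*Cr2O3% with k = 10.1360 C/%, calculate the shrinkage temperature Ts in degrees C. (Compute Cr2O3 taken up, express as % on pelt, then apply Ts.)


Offered = pelt * offer_pct / 100 = 27.5740 * 1.9840 / 100 = 0.5471 kg
Uptake = offered - residual = 0.5471 - 0.1291 = 0.4180 kg
Cr2O3% on pelt = uptake / pelt * 100 = 0.4180 / 27.5740 * 100 = 1.5158 %
Ts = 80 + k * Cr2O3% = 80 + 10.1360 * 1.5158 = 95.3642 C


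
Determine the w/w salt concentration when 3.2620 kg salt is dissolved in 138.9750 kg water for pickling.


Formula: Conc = salt / (water + salt) * 100
Substituting: Conc = 3.2620 / (138.9750 + 3.2620) * 100
Result: 2.2934 %


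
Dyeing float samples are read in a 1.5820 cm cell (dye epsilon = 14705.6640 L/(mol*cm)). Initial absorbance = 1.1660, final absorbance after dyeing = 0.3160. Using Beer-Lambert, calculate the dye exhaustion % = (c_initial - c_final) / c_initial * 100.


c_initial = A_i / (epsilon * l) = 1.1660 / (14705.6640 * 1.5820) = 5.0120e-05 mol/L
c_final = A_f / (epsilon * l) = 0.3160 / (14705.6640 * 1.5820) = 1.3583e-05 mol/L
Exhaustion = (c_initial - c_final) / c_initial * 100 = (5.0120e-05 - 1.3583e-05) / 5.0120e-05 * 100 = 72.8988 %


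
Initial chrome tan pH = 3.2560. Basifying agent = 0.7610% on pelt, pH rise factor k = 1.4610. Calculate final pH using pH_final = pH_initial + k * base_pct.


Formula: pH_final = pH_initial + k * base_pct
Substituting: pH_final = 3.2560 + 1.4610 * 0.7610
Result: 4.3678


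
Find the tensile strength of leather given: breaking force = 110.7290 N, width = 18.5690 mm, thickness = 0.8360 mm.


Formula: TS = force / (width * thickness)
Substituting: TS = 110.7290 / (18.5690 * 0.8360)
Result: 7.1329 N/mm^2


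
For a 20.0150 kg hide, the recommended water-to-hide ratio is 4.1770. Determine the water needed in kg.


Formula: Water = hide_weight * ratio
Substituting: Water = 20.0150 * 4.1770
Result: 83.6027 kg


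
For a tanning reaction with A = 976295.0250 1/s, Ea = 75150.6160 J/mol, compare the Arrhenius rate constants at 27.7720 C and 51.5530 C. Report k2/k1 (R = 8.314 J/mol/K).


T1 = 27.7720 + 273.15 = 300.9220 K; T2 = 51.5530 + 273.15 = 324.7030 K
k1 = A * exp(-Ea/(R*T1)) = 976295.0250 * exp(-75150.6160/(8.314*300.9220)) = 8.7966e-08 1/s
k2 = A * exp(-Ea/(R*T2)) = 976295.0250 * exp(-75150.6160/(8.314*324.7030)) = 7.9386e-07 1/s
k2/k1 = 7.9386e-07 / 8.7966e-08 = 9.0245


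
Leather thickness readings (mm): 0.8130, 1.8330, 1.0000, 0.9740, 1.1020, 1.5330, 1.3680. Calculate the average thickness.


Formula: Average = sum / n
Substituting: Average = 8.6230 / 7
Result: 1.2319 mm


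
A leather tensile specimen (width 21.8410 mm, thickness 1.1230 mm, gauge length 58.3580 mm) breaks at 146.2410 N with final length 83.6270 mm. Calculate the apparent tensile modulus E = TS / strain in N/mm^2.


TS = F / (w * t) = 146.2410 / (21.8410 * 1.1230) = 5.9623 N/mm^2
strain = (Lf - L0) / L0 = (83.6270 - 58.3580) / 58.3580 = 0.4330
E = TS / strain = 5.9623 / 0.4330 = 13.7699 N/mm^2


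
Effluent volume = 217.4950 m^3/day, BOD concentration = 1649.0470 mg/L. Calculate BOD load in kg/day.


Formula: BOD_load = volume * conc / 1000
Substituting: BOD_load = 217.4950 * 1649.0470 / 1000
Result: 358.6595 kg/day


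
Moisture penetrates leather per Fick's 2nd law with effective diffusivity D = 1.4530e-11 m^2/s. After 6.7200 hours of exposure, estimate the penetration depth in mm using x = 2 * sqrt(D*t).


t = 6.7200 hr * 3600 = 24192.0000 s
D * t = 1.4530e-11 * 24192.0000 = 3.5151e-07
x = 2 * sqrt(D*t) = 2 * sqrt(3.5151e-07) = 0.00118577 m = 1.1858 mm


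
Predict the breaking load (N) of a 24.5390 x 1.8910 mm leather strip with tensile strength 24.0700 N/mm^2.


Formula: F = TS * w * t
Substituting: F = 24.0700 * 24.5390 * 1.8910
Result: 1116.9262 N


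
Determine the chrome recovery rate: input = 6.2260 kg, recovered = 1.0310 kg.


Formula: Recovery = recovered / input * 100
Substituting: Recovery = 1.0310 / 6.2260 * 100
Result: 16.5596 %


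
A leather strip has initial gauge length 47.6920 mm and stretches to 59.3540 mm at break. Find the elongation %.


Formula: Elongation = (Lf - L0) / L0 * 100
Substituting: Elongation = (59.3540 - 47.6920) / 47.6920 * 100
Result: 24.4527 %


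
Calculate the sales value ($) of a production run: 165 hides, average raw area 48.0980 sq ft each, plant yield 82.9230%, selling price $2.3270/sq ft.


Raw_total = N * avg_area = 165 * 48.0980 = 7936.1700 sq ft
Finished = Raw_total * yield / 100 = 7936.1700 * 82.9230 / 100 = 6580.9102 sq ft
Value = Finished * price = 6580.9102 * 2.3270 = 15313.7781 $


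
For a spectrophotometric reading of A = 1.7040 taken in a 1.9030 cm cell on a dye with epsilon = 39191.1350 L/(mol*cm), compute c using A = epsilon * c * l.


Formula: c = A / (epsilon * l)
Substituting: c = 1.7040 / (39191.1350 * 1.9030)
Result: 2.2848e-05 mol/L


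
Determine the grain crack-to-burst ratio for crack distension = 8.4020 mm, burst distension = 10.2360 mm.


Formula: Ratio = crack / burst
Substituting: Ratio = 8.4020 / 10.2360
Result: 0.8208


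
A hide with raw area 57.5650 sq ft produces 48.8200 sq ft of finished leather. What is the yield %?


Formula: Yield = finished / raw * 100
Substituting: Yield = 48.8200 / 57.5650 * 100
Result: 84.8085 %


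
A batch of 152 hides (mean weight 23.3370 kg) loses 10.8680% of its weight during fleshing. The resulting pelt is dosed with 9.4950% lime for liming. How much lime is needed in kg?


Total_raw = N * avg_wt = 152 * 23.3370 = 3547.2240 kg
Substrate = Total_raw * (1 - loss/100) = 3547.2240 * (1 - 10.8680/100) = 3161.7117 kg
Lime = Substrate * pct / 100 = 3161.7117 * 9.4950 / 100 = 300.2045 kg


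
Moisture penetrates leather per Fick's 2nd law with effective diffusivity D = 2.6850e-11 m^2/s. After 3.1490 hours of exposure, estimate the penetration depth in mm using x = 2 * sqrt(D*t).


t = 3.1490 hr * 3600 = 11336.4000 s
D * t = 2.6850e-11 * 11336.4000 = 3.0438e-07
x = 2 * sqrt(D*t) = 2 * sqrt(3.0438e-07) = 0.00110342 m = 1.1034 mm


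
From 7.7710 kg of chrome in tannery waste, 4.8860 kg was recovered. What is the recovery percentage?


Formula: Recovery = recovered / input * 100
Substituting: Recovery = 4.8860 / 7.7710 * 100
Result: 62.8748 %


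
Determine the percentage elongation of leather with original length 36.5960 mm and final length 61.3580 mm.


Formula: Elongation = (Lf - L0) / L0 * 100
Substituting: Elongation = (61.3580 - 36.5960) / 36.5960 * 100
Result: 67.6631 %


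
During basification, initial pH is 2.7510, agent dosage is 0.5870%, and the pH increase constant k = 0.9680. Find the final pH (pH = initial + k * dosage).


Formula: pH_final = pH_initial + k * base_pct
Substituting: pH_final = 2.7510 + 0.9680 * 0.5870
Result: 3.3192


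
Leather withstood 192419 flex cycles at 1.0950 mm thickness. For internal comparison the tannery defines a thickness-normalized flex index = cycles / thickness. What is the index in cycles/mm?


Formula: Index = cycles / thickness
Substituting: Index = 192419 / 1.0950
Result: 175725.1142 cycles/mm


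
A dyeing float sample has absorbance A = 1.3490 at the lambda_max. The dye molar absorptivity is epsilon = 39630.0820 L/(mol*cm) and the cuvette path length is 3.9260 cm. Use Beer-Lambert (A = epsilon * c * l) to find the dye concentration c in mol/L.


Formula: c = A / (epsilon * l)
Substituting: c = 1.3490 / (39630.0820 * 3.9260)
Result: 8.6704e-06 mol/L


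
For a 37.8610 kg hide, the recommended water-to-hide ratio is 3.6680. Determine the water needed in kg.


Formula: Water = hide_weight * ratio
Substituting: Water = 37.8610 * 3.6680
Result: 138.8741 kg


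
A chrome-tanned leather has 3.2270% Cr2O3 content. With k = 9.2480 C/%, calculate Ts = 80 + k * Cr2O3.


Formula: Ts = 80 + k * Cr2O3
Substituting: Ts = 80 + 9.2480 * 3.2270
Result: 109.8433 C


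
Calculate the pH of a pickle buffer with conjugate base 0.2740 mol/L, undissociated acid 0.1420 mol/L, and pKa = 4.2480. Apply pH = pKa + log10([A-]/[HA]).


ratio = [A-] / [HA] = 0.2740 / 0.1420 = 1.9296
log10(ratio) = 0.2855
pH = pKa + log10(ratio) = 4.2480 + 0.2855 = 4.5335


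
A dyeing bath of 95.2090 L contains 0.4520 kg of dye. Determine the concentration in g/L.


Formula: Conc = dye_mass(kg) / volume(L) * 1000
Substituting: Conc = 0.4520 / 95.2090 * 1000
Result: 4.7475 g/L


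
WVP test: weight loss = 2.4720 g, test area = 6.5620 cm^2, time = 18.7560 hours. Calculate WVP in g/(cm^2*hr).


Formula: WVP = loss / (area * time)
Substituting: WVP = 2.4720 / (6.5620 * 18.7560)
Result: 0.020085 g/(cm^2*hr)


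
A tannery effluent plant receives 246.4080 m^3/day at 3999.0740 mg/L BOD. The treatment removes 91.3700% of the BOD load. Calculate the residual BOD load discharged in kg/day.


Load_in = volume * conc / 1000 = 246.4080 * 3999.0740 / 1000 = 985.4038 kg/day
Removed = Load_in * eff / 100 = 985.4038 * 91.3700 / 100 = 900.3635 kg/day
Load_out = Load_in - Removed = 985.4038 - 900.3635 = 85.0404 kg/day


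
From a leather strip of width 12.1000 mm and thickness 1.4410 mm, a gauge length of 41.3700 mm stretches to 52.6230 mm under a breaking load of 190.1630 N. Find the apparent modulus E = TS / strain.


TS = F / (w * t) = 190.1630 / (12.1000 * 1.4410) = 10.9063 N/mm^2
strain = (Lf - L0) / L0 = (52.6230 - 41.3700) / 41.3700 = 0.2720
E = TS / strain = 10.9063 / 0.2720 = 40.0953 N/mm^2


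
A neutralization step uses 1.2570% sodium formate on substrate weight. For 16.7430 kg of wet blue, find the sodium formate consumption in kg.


Formula: Neutralizer = substrate * pct / 100
Substituting: Neutralizer = 16.7430 * 1.2570 / 100
Result: 0.2105 kg


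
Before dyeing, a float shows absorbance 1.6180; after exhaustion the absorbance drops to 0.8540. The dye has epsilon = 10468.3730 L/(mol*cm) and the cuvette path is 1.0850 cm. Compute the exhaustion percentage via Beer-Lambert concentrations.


c_initial = A_i / (epsilon * l) = 1.6180 / (10468.3730 * 1.0850) = 1.4245e-04 mol/L
c_final = A_f / (epsilon * l) = 0.8540 / (10468.3730 * 1.0850) = 7.5188e-05 mol/L
Exhaustion = (c_initial - c_final) / c_initial * 100 = (1.4245e-04 - 7.5188e-05) / 1.4245e-04 * 100 = 47.2188 %


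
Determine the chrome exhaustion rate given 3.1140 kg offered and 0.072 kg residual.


Formula: Uptake = (offered - residual) / offered * 100
Substituting: Uptake = (3.1140 - 0.072) / 3.1140 * 100
Result: 97.6879 %


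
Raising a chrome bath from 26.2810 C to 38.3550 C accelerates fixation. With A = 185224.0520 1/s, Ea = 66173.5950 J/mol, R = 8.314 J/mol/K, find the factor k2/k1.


T1 = 26.2810 + 273.15 = 299.4310 K; T2 = 38.3550 + 273.15 = 311.5050 K
k1 = A * exp(-Ea/(R*T1)) = 185224.0520 * exp(-66173.5950/(8.314*299.4310)) = 5.2910e-07 1/s
k2 = A * exp(-Ea/(R*T2)) = 185224.0520 * exp(-66173.5950/(8.314*311.5050)) = 1.4825e-06 1/s
k2/k1 = 1.4825e-06 / 5.2910e-07 = 2.8019


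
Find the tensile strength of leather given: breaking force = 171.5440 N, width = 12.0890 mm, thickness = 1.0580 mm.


Formula: TS = force / (width * thickness)
Substituting: TS = 171.5440 / (12.0890 * 1.0580)
Result: 13.4122 N/mm^2


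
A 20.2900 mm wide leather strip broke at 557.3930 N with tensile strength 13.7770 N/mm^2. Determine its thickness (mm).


Formula: t = F / (TS * w)
Substituting: t = 557.3930 / (13.7770 * 20.2900)
Result: 1.9940 mm


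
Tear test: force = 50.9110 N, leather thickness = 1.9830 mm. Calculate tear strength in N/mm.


Formula: Tear strength = force / thickness
Substituting: Tear strength = 50.9110 / 1.9830
Result: 25.6737 N/mm


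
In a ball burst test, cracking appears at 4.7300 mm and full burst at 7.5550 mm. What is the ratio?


Formula: Ratio = crack / burst
Substituting: Ratio = 4.7300 / 7.5550
Result: 0.6261


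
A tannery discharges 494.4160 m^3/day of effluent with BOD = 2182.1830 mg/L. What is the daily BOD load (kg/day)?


Formula: BOD_load = volume * conc / 1000
Substituting: BOD_load = 494.4160 * 2182.1830 / 1000
Result: 1078.9062 kg/day


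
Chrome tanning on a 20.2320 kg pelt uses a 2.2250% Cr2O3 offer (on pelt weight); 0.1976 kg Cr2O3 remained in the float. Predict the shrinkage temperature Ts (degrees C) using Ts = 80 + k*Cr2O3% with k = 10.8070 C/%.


Offered = pelt * offer_pct / 100 = 20.2320 * 2.2250 / 100 = 0.4502 kg
Uptake = offered - residual = 0.4502 - 0.1976 = 0.2526 kg
Cr2O3% on pelt = uptake / pelt * 100 = 0.2526 / 20.2320 * 100 = 1.2483 %
Ts = 80 + k * Cr2O3% = 80 + 10.8070 * 1.2483 = 93.4907 C


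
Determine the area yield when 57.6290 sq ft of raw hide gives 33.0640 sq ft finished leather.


Formula: Yield = finished / raw * 100
Substituting: Yield = 33.0640 / 57.6290 * 100
Result: 57.3739 %


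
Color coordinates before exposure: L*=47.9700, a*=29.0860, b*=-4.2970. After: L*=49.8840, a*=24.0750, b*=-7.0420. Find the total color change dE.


dL = 1.9140, da = -5.0110, db = -2.7450
dE = sqrt(1.9140^2 + (-5.0110)^2 + (-2.7450)^2) = 6.0257


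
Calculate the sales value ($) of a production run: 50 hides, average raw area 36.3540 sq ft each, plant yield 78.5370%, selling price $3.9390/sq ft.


Raw_total = N * avg_area = 50 * 36.3540 = 1817.7000 sq ft
Finished = Raw_total * yield / 100 = 1817.7000 * 78.5370 / 100 = 1427.5670 sq ft
Value = Finished * price = 1427.5670 * 3.9390 = 5623.1866 $


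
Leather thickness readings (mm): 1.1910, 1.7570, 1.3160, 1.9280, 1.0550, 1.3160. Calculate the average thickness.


Formula: Average = sum / n
Substituting: Average = 8.5630 / 6
Result: 1.4272 mm


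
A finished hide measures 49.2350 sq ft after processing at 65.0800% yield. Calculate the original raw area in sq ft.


Formula: raw = finished * 100 / yield
Substituting: raw = 49.2350 * 100 / 65.0800
Result: 75.6530 sq ft


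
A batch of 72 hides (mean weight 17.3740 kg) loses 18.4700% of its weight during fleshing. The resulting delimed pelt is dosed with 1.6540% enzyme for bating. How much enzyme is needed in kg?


Total_raw = N * avg_wt = 72 * 17.3740 = 1250.9280 kg
Substrate = Total_raw * (1 - loss/100) = 1250.9280 * (1 - 18.4700/100) = 1019.8816 kg
Enzyme = Substrate * pct / 100 = 1019.8816 * 1.6540 / 100 = 16.8688 kg


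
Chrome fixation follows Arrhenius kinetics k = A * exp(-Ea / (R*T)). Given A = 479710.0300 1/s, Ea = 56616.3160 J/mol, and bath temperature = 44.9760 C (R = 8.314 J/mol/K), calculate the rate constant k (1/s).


T_K = T_C + 273.15 = 44.9760 + 273.15 = 318.1260 K
exponent = -Ea / (R * T_K) = -56616.3160 / (8.314 * 318.1260) = -21.4058
k = A * exp(exponent) = 479710.0300 * exp(-21.4058) = 2.4240e-04 1/s


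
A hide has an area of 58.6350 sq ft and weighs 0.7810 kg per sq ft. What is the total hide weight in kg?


Formula: Weight = area * weight_per_sqft
Substituting: Weight = 58.6350 * 0.7810
Result: 45.7939 kg


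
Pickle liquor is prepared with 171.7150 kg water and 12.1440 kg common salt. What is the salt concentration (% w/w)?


Formula: Conc = salt / (water + salt) * 100
Substituting: Conc = 12.1440 / (171.7150 + 12.1440) * 100
Result: 6.6051 %


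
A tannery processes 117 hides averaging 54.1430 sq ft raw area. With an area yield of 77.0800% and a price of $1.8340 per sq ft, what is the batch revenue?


Raw_total = N * avg_area = 117 * 54.1430 = 6334.7310 sq ft
Finished = Raw_total * yield / 100 = 6334.7310 * 77.0800 / 100 = 4882.8107 sq ft
Value = Finished * price = 4882.8107 * 1.8340 = 8955.0747 $


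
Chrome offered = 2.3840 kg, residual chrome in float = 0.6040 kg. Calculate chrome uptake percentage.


Formula: Uptake = (offered - residual) / offered * 100
Substituting: Uptake = (2.3840 - 0.6040) / 2.3840 * 100
Result: 74.6644 %


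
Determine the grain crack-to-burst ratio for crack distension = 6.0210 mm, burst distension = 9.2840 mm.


Formula: Ratio = crack / burst
Substituting: Ratio = 6.0210 / 9.2840
Result: 0.6485


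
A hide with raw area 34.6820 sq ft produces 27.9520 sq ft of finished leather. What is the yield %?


Formula: Yield = finished / raw * 100
Substituting: Yield = 27.9520 / 34.6820 * 100
Result: 80.5951 %


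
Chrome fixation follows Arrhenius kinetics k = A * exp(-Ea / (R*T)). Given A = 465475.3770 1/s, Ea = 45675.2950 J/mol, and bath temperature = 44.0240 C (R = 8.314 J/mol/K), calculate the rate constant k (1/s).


T_K = T_C + 273.15 = 44.0240 + 273.15 = 317.1740 K
exponent = -Ea / (R * T_K) = -45675.2950 / (8.314 * 317.1740) = -17.3210
k = A * exp(exponent) = 465475.3770 * exp(-17.3210) = 0.0139787 1/s


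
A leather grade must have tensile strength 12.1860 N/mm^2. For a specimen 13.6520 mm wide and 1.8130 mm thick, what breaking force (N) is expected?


Formula: F = TS * w * t
Substituting: F = 12.1860 * 13.6520 * 1.8130
Result: 301.6166 N


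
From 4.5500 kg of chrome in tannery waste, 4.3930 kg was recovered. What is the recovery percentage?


Formula: Recovery = recovered / input * 100
Substituting: Recovery = 4.3930 / 4.5500 * 100
Result: 96.5495 %


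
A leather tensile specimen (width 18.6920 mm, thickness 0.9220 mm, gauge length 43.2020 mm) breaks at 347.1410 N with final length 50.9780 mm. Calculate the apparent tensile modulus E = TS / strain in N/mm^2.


TS = F / (w * t) = 347.1410 / (18.6920 * 0.9220) = 20.1428 N/mm^2
strain = (Lf - L0) / L0 = (50.9780 - 43.2020) / 43.2020 = 0.1800
E = TS / strain = 20.1428 / 0.1800 = 111.9095 N/mm^2


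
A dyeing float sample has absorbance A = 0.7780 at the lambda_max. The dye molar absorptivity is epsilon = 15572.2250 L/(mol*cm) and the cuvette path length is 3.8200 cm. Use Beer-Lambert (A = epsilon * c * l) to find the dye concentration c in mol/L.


Formula: c = A / (epsilon * l)
Substituting: c = 0.7780 / (15572.2250 * 3.8200)
Result: 1.3079e-05 mol/L


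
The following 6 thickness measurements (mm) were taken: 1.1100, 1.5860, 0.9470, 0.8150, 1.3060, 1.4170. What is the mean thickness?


Formula: Average = sum / n
Substituting: Average = 7.1810 / 6
Result: 1.1968 mm


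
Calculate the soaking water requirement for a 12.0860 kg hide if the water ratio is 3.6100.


Formula: Water = hide_weight * ratio
Substituting: Water = 12.0860 * 3.6100
Result: 43.6305 kg


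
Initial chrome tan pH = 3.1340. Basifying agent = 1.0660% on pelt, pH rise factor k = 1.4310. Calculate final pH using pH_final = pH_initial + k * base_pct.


Formula: pH_final = pH_initial + k * base_pct
Substituting: pH_final = 3.1340 + 1.4310 * 1.0660
Result: 4.6594


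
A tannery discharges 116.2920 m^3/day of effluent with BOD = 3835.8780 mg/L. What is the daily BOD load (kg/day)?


Formula: BOD_load = volume * conc / 1000
Substituting: BOD_load = 116.2920 * 3835.8780 / 1000
Result: 446.0819 kg/day


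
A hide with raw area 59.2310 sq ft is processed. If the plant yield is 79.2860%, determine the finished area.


Formula: finished = raw * yield / 100
Substituting: finished = 59.2310 * 79.2860 / 100
Result: 46.9619 sq ft


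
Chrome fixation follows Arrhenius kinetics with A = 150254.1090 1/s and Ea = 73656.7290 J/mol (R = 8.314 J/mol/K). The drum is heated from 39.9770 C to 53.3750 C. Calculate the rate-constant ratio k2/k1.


T1 = 39.9770 + 273.15 = 313.1270 K; T2 = 53.3750 + 273.15 = 326.5250 K
k1 = A * exp(-Ea/(R*T1)) = 150254.1090 * exp(-73656.7290/(8.314*313.1270)) = 7.7491e-08 1/s
k2 = A * exp(-Ea/(R*T2)) = 150254.1090 * exp(-73656.7290/(8.314*326.5250)) = 2.4742e-07 1/s
k2/k1 = 2.4742e-07 / 7.7491e-08 = 3.1929


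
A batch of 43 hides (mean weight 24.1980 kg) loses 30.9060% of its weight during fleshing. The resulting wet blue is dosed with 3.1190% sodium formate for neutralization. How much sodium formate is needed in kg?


Total_raw = N * avg_wt = 43 * 24.1980 = 1040.5140 kg
Substrate = Total_raw * (1 - loss/100) = 1040.5140 * (1 - 30.9060/100) = 718.9327 kg
Neutralizer = Substrate * pct / 100 = 718.9327 * 3.1190 / 100 = 22.4235 kg


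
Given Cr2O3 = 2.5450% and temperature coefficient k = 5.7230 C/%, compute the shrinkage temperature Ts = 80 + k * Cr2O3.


Formula: Ts = 80 + k * Cr2O3
Substituting: Ts = 80 + 5.7230 * 2.5450
Result: 94.5650 C


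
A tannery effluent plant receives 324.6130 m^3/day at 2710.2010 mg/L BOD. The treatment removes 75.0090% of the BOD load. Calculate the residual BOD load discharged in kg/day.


Load_in = volume * conc / 1000 = 324.6130 * 2710.2010 / 1000 = 879.7665 kg/day
Removed = Load_in * eff / 100 = 879.7665 * 75.0090 / 100 = 659.9040 kg/day
Load_out = Load_in - Removed = 879.7665 - 659.9040 = 219.8624 kg/day


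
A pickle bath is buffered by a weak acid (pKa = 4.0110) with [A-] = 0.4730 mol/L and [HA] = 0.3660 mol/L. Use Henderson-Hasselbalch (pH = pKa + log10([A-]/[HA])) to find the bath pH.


ratio = [A-] / [HA] = 0.4730 / 0.3660 = 1.2923
log10(ratio) = 0.1114
pH = pKa + log10(ratio) = 4.0110 + 0.1114 = 4.1224


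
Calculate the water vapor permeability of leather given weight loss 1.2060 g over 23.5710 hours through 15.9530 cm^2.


Formula: WVP = loss / (area * time)
Substituting: WVP = 1.2060 / (15.9530 * 23.5710)
Result: 0.00320721 g/(cm^2*hr)


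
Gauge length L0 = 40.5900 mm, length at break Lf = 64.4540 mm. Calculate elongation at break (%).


Formula: Elongation = (Lf - L0) / L0 * 100
Substituting: Elongation = (64.4540 - 40.5900) / 40.5900 * 100
Result: 58.7928 %


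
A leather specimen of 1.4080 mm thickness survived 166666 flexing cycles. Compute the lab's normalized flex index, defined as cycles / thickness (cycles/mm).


Formula: Index = cycles / thickness
Substituting: Index = 166666 / 1.4080
Result: 118370.7386 cycles/mm


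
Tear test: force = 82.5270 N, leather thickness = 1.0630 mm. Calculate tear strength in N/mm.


Formula: Tear strength = force / thickness
Substituting: Tear strength = 82.5270 / 1.0630
Result: 77.6359 N/mm


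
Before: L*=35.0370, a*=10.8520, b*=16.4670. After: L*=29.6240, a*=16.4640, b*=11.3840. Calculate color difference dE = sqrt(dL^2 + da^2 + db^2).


dL = -5.4130, da = 5.6120, db = -5.0830
dE = sqrt((-5.4130)^2 + 5.6120^2 + (-5.0830)^2) = 9.3076


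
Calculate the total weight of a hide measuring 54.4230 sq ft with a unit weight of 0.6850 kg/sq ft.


Formula: Weight = area * weight_per_sqft
Substituting: Weight = 54.4230 * 0.6850
Result: 37.2798 kg


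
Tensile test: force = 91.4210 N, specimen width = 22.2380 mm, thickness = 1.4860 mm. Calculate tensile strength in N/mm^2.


Formula: TS = force / (width * thickness)
Substituting: TS = 91.4210 / (22.2380 * 1.4860)
Result: 2.7665 N/mm^2
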